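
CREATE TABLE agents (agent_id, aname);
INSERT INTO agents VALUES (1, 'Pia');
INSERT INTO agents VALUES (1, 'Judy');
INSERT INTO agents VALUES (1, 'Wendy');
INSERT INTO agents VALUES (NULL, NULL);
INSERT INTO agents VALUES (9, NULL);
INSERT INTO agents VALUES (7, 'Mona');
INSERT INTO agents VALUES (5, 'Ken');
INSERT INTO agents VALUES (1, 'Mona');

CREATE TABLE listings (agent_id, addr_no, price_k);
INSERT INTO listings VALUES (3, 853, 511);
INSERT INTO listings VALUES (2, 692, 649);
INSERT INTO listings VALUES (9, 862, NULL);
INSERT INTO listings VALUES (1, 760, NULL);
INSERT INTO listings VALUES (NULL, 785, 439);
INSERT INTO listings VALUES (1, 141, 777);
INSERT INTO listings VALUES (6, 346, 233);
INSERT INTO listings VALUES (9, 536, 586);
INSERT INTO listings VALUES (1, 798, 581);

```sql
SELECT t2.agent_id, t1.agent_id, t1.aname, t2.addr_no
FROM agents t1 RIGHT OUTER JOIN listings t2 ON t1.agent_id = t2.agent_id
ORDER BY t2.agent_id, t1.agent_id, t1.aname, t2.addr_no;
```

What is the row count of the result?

18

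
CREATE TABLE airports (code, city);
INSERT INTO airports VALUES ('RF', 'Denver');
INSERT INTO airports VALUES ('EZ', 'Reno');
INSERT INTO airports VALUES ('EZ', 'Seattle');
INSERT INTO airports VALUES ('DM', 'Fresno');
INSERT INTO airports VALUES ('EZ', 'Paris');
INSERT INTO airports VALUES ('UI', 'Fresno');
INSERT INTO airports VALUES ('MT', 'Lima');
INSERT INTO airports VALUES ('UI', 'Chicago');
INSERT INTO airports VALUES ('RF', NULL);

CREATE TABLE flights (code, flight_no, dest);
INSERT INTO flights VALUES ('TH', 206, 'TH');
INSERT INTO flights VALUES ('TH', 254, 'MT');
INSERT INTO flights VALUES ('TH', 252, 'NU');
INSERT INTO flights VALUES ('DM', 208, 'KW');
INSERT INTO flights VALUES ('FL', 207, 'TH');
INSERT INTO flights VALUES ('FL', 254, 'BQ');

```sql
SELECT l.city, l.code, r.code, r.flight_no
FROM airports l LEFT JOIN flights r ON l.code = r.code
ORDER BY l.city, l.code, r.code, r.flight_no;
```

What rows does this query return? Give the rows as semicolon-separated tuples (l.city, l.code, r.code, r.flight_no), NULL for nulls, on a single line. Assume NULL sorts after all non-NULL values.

LEFT JOIN keeps every row from `airports`; unmatched rows get NULL for `flights`'s columns.
Matching on l.code = r.code.
- code=RF: no r row matches, row kept with r columns NULL.
- code=EZ: no r row matches, row kept with r columns NULL.
- code=EZ: no r row matches, row kept with r columns NULL.
- code=DM: 1 matching r row(s), so 1 row(s) emitted.
- code=EZ: no r row matches, row kept with r columns NULL.
- code=UI: no r row matches, row kept with r columns NULL.
- code=MT: no r row matches, row kept with r columns NULL.
- code=UI: no r row matches, row kept with r columns NULL.
- code=RF: no r row matches, row kept with r columns NULL.
After projecting and ordering:
l.city | l.code | r.code | r.flight_no
Chicago | UI | NULL | NULL
Denver | RF | NULL | NULL
Fresno | DM | DM | 208
Fresno | UI | NULL | NULL
Lima | MT | NULL | NULL
Paris | EZ | NULL | NULL
Reno | EZ | NULL | NULL
Seattle | EZ | NULL | NULL
NULL | RF | NULL | NULL

(Chicago, UI, NULL, NULL); (Denver, RF, NULL, NULL); (Fresno, DM, DM, 208); (Fresno, UI, NULL, NULL); (Lima, MT, NULL, NULL); (Paris, EZ, NULL, NULL); (Reno, EZ, NULL, NULL); (Seattle, EZ, NULL, NULL); (NULL, RF, NULL, NULL)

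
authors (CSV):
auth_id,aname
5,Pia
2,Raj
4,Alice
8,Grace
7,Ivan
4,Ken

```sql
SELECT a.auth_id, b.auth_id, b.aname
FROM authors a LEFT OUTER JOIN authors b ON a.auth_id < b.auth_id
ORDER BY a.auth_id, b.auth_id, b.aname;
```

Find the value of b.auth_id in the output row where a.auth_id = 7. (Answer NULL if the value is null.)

8

LEFT JOIN keeps every row from `authors a`; unmatched rows get NULL for `authors b`'s columns.
Matching on a.auth_id < b.auth_id.
- a[0] auth_id=5 → 2 match(es) in b → 2 row(s).
- a[1] auth_id=2 → 5 match(es) in b → 5 row(s).
- a[2] auth_id=4 → 3 match(es) in b → 3 row(s).
- a[3] auth_id=8 → no match; kept with NULLs on the b side.
- a[4] auth_id=7 → 1 match(es) in b → 1 row(s).
- a[5] auth_id=4 → 3 match(es) in b → 3 row(s).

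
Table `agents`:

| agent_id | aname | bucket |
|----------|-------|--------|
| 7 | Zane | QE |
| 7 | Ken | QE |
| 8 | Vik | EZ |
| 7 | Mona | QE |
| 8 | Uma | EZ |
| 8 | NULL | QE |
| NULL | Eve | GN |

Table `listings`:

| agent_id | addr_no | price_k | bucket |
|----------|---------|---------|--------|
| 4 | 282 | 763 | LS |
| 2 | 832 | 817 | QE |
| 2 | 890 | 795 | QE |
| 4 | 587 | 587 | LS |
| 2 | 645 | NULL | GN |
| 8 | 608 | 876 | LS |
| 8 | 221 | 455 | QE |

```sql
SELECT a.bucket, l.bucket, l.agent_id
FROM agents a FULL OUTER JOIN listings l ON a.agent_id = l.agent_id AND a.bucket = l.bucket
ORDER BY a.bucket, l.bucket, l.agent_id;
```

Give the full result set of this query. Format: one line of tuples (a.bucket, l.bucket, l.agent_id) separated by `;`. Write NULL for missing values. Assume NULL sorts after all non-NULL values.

FULL OUTER JOIN keeps every row from both sides; unmatched rows get NULL for the other side's columns.
Matching on a.agent_id = l.agent_id AND a.bucket = l.bucket. A NULL in a compared column never satisfies the condition.
- a[0] agent_id=7, bucket=QE → no match; kept with NULLs on the l side.
- a[1] agent_id=7, bucket=QE → no match; kept with NULLs on the l side.
- a[2] agent_id=8, bucket=EZ → no match; kept with NULLs on the l side.
- a[3] agent_id=7, bucket=QE → no match; kept with NULLs on the l side.
- a[4] agent_id=8, bucket=EZ → no match; kept with NULLs on the l side.
- a[5] agent_id=8, bucket=QE → 1 match(es) in l → 1 row(s).
- a[6] agent_id=NULL, bucket=GN → no match; kept with NULLs on the l side.
- plus 6 unmatched l row(s), each kept with NULL a columns.

(EZ, NULL, NULL); (EZ, NULL, NULL); (GN, NULL, NULL); (QE, QE, 8); (QE, NULL, NULL); (QE, NULL, NULL); (QE, NULL, NULL); (NULL, GN, 2); (NULL, LS, 4); (NULL, LS, 4); (NULL, LS, 8); (NULL, QE, 2); (NULL, QE, 2)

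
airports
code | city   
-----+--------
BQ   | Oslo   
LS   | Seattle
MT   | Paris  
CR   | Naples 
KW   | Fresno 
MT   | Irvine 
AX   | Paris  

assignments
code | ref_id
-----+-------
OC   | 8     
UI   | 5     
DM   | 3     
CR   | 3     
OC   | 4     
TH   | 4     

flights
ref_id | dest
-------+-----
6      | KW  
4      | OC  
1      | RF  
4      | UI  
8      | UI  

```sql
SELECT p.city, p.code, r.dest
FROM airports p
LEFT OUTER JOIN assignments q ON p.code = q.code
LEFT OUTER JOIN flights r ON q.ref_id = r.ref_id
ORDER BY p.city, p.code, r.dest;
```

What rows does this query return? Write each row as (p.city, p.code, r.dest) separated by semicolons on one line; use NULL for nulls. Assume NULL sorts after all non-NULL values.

(Fresno, KW, NULL); (Irvine, MT, NULL); (Naples, CR, NULL); (Oslo, BQ, NULL); (Paris, AX, NULL); (Paris, MT, NULL); (Seattle, LS, NULL)

Step 1 — p LEFT JOIN q on code → 7 row(s).
Then LEFT JOIN `flights r` on ref_id: each of those 7 rows is kept; rows whose q.ref_id has no match in r get NULL for r's columns.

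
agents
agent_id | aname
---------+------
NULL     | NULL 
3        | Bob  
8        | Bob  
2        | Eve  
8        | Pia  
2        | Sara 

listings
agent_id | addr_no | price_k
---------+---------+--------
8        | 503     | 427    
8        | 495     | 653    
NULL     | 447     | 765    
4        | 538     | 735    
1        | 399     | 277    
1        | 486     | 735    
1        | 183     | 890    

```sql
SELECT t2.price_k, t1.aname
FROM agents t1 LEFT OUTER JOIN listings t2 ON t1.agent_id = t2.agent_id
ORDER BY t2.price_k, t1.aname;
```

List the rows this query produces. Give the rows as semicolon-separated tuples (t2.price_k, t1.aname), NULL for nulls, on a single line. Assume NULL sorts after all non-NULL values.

LEFT JOIN keeps every row from `agents`; unmatched rows get NULL for `listings`'s columns.
Matching on t1.agent_id = t2.agent_id. A NULL in a compared column never satisfies the condition.
Matched pairs: 4; unmatched t1 rows kept: 4.

(427, Bob); (427, Pia); (653, Bob); (653, Pia); (NULL, Bob); (NULL, Eve); (NULL, Sara); (NULL, NULL)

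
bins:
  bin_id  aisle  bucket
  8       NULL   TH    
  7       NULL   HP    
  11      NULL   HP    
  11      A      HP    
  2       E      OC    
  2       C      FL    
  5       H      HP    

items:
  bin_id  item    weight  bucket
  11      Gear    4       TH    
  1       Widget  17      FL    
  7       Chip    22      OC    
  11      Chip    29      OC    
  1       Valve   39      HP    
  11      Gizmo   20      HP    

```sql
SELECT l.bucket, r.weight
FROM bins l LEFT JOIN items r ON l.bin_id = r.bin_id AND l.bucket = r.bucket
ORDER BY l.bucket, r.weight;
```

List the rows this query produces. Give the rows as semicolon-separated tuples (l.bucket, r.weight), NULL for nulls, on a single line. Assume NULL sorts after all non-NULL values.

LEFT JOIN keeps every row from `bins`; unmatched rows get NULL for `items`'s columns.
Matching on l.bin_id = r.bin_id AND l.bucket = r.bucket.
- bin_id=8, bucket=TH: no r row matches, row kept with r columns NULL.
- bin_id=7, bucket=HP: no r row matches, row kept with r columns NULL.
- bin_id=11, bucket=HP: 1 matching r row(s), so 1 row(s) emitted.
- bin_id=11, bucket=HP: 1 matching r row(s), so 1 row(s) emitted.
- bin_id=2, bucket=OC: no r row matches, row kept with r columns NULL.
- bin_id=2, bucket=FL: no r row matches, row kept with r columns NULL.
- bin_id=5, bucket=HP: no r row matches, row kept with r columns NULL.
After projecting and ordering:
l.bucket | r.weight
FL | NULL
HP | 20
HP | 20
HP | NULL
HP | NULL
OC | NULL
TH | NULL

(FL, NULL); (HP, 20); (HP, 20); (HP, NULL); (HP, NULL); (OC, NULL); (TH, NULL)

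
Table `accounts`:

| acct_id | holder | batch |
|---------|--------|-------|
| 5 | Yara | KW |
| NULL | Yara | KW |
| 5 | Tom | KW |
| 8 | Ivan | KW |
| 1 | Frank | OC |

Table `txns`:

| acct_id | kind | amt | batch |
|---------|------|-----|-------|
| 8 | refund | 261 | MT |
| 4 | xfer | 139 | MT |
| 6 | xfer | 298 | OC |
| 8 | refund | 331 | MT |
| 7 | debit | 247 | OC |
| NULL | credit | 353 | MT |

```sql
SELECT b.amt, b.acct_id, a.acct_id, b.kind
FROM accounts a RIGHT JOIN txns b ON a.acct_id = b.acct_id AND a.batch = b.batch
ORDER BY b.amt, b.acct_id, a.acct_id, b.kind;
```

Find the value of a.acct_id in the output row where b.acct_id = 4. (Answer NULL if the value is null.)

NULL

RIGHT JOIN keeps every row from `txns`; unmatched rows get NULL for `accounts`'s columns.
Matching on a.acct_id = b.acct_id AND a.batch = b.batch. A NULL in a compared column never satisfies the condition.
- a (acct_id=5, batch=KW) has no partner in b.
- a (acct_id=NULL, batch=KW) has no partner in b.
- a (acct_id=5, batch=KW) has no partner in b.
- a (acct_id=8, batch=KW) has no partner in b.
- a (acct_id=1, batch=OC) has no partner in b.
- 6 row(s) from b found no a partner → padded with NULL.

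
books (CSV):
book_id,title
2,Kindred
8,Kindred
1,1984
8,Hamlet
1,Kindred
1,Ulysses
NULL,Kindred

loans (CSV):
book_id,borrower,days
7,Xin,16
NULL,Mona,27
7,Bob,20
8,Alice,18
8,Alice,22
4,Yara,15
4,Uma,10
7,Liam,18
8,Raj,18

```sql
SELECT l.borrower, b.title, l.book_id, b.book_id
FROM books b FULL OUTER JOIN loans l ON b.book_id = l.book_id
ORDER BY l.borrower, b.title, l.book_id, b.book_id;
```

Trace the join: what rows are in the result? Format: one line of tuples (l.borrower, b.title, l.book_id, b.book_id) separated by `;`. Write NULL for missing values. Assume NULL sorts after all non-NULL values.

FULL OUTER JOIN keeps every row from both sides; unmatched rows get NULL for the other side's columns.
Matching on b.book_id = l.book_id. A NULL in a compared column never satisfies the condition.
- b[0] book_id=2 → no match; kept with NULLs on the l side.
- b[1] book_id=8 → 3 match(es) in l → 3 row(s).
- b[2] book_id=1 → no match; kept with NULLs on the l side.
- b[3] book_id=8 → 3 match(es) in l → 3 row(s).
- b[4] book_id=1 → no match; kept with NULLs on the l side.
- b[5] book_id=1 → no match; kept with NULLs on the l side.
- b[6] book_id=NULL → no match; kept with NULLs on the l side.
- 6 l row(s) had no b match → kept, b columns NULL.

(Alice, Hamlet, 8, 8); (Alice, Hamlet, 8, 8); (Alice, Kindred, 8, 8); (Alice, Kindred, 8, 8); (Bob, NULL, 7, NULL); (Liam, NULL, 7, NULL); (Mona, NULL, NULL, NULL); (Raj, Hamlet, 8, 8); (Raj, Kindred, 8, 8); (Uma, NULL, 4, NULL); (Xin, NULL, 7, NULL); (Yara, NULL, 4, NULL); (NULL, 1984, NULL, 1); (NULL, Kindred, NULL, 1); (NULL, Kindred, NULL, 2); (NULL, Kindred, NULL, NULL); (NULL, Ulysses, NULL, 1)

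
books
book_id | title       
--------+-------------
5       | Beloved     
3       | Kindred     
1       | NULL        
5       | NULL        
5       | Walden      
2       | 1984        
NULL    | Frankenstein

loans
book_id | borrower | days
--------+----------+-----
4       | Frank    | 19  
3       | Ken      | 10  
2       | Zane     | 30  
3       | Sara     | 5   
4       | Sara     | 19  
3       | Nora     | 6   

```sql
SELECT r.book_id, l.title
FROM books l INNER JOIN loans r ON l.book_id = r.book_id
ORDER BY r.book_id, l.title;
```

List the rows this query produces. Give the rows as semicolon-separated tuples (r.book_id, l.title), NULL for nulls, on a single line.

(2, 1984); (3, Kindred); (3, Kindred); (3, Kindred)

INNER JOIN keeps only pairs where the ON condition holds.
Matching on l.book_id = r.book_id. A NULL in a compared column never satisfies the condition.
- l (book_id=5) has no partner → excluded.
- l (book_id=3) pairs with 3 row(s) of r.
- l (book_id=1) has no partner → excluded.
- l (book_id=5) has no partner → excluded.
- l (book_id=5) has no partner → excluded.
- l (book_id=2) pairs with 1 row(s) of r.
- l (book_id=NULL) has no partner → excluded.
After projecting and ordering:
r.book_id | l.title
2 | 1984
3 | Kindred
3 | Kindred
3 | Kindred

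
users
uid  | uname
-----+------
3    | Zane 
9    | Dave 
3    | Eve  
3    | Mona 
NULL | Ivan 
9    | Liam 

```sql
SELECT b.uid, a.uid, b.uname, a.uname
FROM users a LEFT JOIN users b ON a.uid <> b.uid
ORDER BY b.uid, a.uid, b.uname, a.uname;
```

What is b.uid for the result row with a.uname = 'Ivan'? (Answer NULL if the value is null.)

NULL

LEFT JOIN keeps every row from `users a`; unmatched rows get NULL for `users b`'s columns.
Matching on a.uid <> b.uid. A NULL in a compared column never satisfies the condition.
Matched pairs: 12; unmatched a rows kept: 1.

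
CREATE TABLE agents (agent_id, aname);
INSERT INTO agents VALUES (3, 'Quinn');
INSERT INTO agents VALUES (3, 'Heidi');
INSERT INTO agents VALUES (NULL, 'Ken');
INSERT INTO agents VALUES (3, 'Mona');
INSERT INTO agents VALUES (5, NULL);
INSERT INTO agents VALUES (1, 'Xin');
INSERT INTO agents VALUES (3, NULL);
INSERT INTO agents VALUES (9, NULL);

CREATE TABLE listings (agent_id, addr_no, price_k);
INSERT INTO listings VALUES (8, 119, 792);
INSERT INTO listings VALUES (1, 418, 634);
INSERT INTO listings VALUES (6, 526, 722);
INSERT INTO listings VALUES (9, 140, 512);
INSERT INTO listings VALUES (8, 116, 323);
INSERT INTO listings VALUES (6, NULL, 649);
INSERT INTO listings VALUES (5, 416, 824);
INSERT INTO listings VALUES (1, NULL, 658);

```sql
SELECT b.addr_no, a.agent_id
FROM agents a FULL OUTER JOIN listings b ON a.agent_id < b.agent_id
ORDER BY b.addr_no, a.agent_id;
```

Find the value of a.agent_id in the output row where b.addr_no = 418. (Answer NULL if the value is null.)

FULL OUTER JOIN keeps every row from both sides; unmatched rows get NULL for the other side's columns.
Matching on a.agent_id < b.agent_id. A NULL in a compared column never satisfies the condition.
- a row (agent_id=3): matches 6 b row(s) → 6 output row(s).
- a row (agent_id=3): matches 6 b row(s) → 6 output row(s).
- a row (agent_id=NULL): no match → kept, b columns NULL.
- a row (agent_id=3): matches 6 b row(s) → 6 output row(s).
- a row (agent_id=5): matches 5 b row(s) → 5 output row(s).
- a row (agent_id=1): matches 6 b row(s) → 6 output row(s).
- a row (agent_id=3): matches 6 b row(s) → 6 output row(s).
- a row (agent_id=9): no match → kept, b columns NULL.
- 2 b row(s) had no a match → kept, a columns NULL.

NULL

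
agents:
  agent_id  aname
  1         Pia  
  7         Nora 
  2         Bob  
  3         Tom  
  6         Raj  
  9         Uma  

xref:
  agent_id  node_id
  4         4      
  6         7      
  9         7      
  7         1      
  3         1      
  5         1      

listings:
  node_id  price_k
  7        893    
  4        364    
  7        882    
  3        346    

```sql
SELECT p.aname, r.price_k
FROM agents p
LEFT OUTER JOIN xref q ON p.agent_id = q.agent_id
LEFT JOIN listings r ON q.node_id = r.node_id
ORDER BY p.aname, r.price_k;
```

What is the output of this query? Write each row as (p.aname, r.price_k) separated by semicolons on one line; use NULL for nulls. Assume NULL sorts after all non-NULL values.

(Bob, NULL); (Nora, NULL); (Pia, NULL); (Raj, 882); (Raj, 893); (Tom, NULL); (Uma, 882); (Uma, 893)

Step 1 — p LEFT JOIN q on agent_id → 6 row(s).
Then LEFT JOIN `listings r` on node_id: each of those 6 rows is kept; rows whose q.node_id has no match in r get NULL for r's columns.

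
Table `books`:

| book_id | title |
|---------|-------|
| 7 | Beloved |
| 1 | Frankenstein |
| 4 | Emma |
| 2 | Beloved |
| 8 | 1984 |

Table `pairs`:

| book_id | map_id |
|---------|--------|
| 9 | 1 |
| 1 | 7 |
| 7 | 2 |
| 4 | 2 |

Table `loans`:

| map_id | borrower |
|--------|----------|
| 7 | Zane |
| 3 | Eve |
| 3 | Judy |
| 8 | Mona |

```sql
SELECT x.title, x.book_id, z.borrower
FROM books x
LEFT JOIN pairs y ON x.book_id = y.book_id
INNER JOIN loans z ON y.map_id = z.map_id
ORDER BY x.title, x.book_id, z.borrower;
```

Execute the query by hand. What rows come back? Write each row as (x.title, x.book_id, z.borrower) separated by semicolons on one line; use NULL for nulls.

Evaluate left to right. First `books x LEFT JOIN pairs y` on book_id: 5 row(s).
Then INNER JOIN `loans z` on map_id: keep only rows whose y.map_id appears in z.

(Frankenstein, 1, Zane)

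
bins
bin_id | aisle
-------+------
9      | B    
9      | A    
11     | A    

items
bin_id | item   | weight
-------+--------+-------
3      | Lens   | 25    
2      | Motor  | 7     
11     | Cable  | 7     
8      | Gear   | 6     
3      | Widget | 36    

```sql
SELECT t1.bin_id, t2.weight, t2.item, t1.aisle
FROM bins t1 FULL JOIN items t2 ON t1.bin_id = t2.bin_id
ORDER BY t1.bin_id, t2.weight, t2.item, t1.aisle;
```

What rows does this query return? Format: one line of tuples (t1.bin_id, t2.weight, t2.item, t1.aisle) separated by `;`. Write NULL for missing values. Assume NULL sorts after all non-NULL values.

(9, NULL, NULL, A); (9, NULL, NULL, B); (11, 7, Cable, A); (NULL, 6, Gear, NULL); (NULL, 7, Motor, NULL); (NULL, 25, Lens, NULL); (NULL, 36, Widget, NULL)

FULL OUTER JOIN keeps every row from both sides; unmatched rows get NULL for the other side's columns.
Matching on t1.bin_id = t2.bin_id.
- t1 row (bin_id=9): no match → kept, t2 columns NULL.
- t1 row (bin_id=9): no match → kept, t2 columns NULL.
- t1 row (bin_id=11): matches 1 t2 row(s) → 1 output row(s).
- 4 row(s) from t2 found no t1 partner → padded with NULL.
After projecting and ordering:
t1.bin_id | t2.weight | t2.item | t1.aisle
9 | NULL | NULL | A
9 | NULL | NULL | B
11 | 7 | Cable | A
NULL | 6 | Gear | NULL
NULL | 7 | Motor | NULL
NULL | 25 | Lens | NULL
NULL | 36 | Widget | NULL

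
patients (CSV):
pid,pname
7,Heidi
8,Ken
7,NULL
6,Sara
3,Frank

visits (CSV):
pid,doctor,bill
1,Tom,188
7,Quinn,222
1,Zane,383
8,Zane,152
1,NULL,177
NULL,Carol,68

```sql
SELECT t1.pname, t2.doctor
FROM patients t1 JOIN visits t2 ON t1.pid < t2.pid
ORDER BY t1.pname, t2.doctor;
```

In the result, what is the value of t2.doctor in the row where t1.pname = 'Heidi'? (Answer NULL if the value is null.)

INNER JOIN keeps only pairs where the ON condition holds.
Matching on t1.pid < t2.pid. A NULL in a compared column never satisfies the condition.
- t1[0] pid=7 → 1 match(es) in t2 → 1 row(s).
- t1[1] pid=8 → no match; dropped.
- t1[2] pid=7 → 1 match(es) in t2 → 1 row(s).
- t1[3] pid=6 → 2 match(es) in t2 → 2 row(s).
- t1[4] pid=3 → 2 match(es) in t2 → 2 row(s).

Zane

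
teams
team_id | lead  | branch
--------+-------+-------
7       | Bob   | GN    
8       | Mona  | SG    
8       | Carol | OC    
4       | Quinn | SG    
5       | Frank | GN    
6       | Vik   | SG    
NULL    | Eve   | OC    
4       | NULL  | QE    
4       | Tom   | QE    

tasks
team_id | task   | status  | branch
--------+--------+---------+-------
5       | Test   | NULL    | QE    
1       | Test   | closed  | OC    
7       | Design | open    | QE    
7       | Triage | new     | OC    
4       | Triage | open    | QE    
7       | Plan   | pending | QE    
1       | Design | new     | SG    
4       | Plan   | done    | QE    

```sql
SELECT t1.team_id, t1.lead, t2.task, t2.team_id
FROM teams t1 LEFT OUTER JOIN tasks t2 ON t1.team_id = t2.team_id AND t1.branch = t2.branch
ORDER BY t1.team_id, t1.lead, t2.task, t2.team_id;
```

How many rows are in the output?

11

LEFT JOIN keeps every row from `teams`; unmatched rows get NULL for `tasks`'s columns.
Matching on t1.team_id = t2.team_id AND t1.branch = t2.branch. A NULL in a compared column never satisfies the condition.
- t1 row (team_id=7, branch=GN): no match → kept, t2 columns NULL.
- t1 row (team_id=8, branch=SG): no match → kept, t2 columns NULL.
- t1 row (team_id=8, branch=OC): no match → kept, t2 columns NULL.
- t1 row (team_id=4, branch=SG): no match → kept, t2 columns NULL.
- t1 row (team_id=5, branch=GN): no match → kept, t2 columns NULL.
- t1 row (team_id=6, branch=SG): no match → kept, t2 columns NULL.
- t1 row (team_id=NULL, branch=OC): no match → kept, t2 columns NULL.
- t1 row (team_id=4, branch=QE): matches 2 t2 row(s) → 2 output row(s).
- t1 row (team_id=4, branch=QE): matches 2 t2 row(s) → 2 output row(s).
Total: 4 matched + 7 padded = 11 rows.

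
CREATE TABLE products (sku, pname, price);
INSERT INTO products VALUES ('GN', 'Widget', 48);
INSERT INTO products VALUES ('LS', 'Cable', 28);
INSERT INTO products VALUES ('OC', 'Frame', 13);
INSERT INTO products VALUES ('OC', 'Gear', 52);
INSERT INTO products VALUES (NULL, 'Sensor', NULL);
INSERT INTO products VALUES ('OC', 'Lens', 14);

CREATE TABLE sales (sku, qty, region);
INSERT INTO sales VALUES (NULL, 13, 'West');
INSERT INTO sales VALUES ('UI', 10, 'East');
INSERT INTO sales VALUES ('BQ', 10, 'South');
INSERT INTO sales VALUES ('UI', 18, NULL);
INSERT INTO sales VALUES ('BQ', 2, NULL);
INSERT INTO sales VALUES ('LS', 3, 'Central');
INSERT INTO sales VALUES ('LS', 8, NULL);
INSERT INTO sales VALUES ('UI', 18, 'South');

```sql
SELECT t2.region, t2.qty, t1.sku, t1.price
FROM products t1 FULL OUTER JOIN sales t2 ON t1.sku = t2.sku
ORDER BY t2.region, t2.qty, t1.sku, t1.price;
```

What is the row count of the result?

FULL OUTER JOIN keeps every row from both sides; unmatched rows get NULL for the other side's columns.
Matching on t1.sku = t2.sku. A NULL in a compared column never satisfies the condition.
- t1[0] sku=GN → no match; kept with NULLs on the t2 side.
- t1[1] sku=LS → 2 match(es) in t2 → 2 row(s).
- t1[2] sku=OC → no match; kept with NULLs on the t2 side.
- t1[3] sku=OC → no match; kept with NULLs on the t2 side.
- t1[4] sku=NULL → no match; kept with NULLs on the t2 side.
- t1[5] sku=OC → no match; kept with NULLs on the t2 side.
- plus 6 unmatched t2 row(s), each kept with NULL t1 columns.
Total: 2 matched + 11 padded = 13 rows.

13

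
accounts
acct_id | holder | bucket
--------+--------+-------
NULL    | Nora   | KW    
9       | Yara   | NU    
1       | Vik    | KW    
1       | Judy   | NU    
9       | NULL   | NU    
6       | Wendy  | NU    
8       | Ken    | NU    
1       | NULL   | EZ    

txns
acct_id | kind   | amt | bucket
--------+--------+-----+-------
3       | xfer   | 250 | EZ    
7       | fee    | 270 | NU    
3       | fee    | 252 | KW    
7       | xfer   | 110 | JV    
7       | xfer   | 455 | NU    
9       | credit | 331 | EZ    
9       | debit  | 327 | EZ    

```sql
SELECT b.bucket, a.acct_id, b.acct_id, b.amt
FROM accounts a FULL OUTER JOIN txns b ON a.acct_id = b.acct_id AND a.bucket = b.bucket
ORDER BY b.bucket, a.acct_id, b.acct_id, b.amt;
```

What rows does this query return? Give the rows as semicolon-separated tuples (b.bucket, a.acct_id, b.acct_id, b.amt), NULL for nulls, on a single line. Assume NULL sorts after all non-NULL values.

(EZ, NULL, 3, 250); (EZ, NULL, 9, 327); (EZ, NULL, 9, 331); (JV, NULL, 7, 110); (KW, NULL, 3, 252); (NU, NULL, 7, 270); (NU, NULL, 7, 455); (NULL, 1, NULL, NULL); (NULL, 1, NULL, NULL); (NULL, 1, NULL, NULL); (NULL, 6, NULL, NULL); (NULL, 8, NULL, NULL); (NULL, 9, NULL, NULL); (NULL, 9, NULL, NULL); (NULL, NULL, NULL, NULL)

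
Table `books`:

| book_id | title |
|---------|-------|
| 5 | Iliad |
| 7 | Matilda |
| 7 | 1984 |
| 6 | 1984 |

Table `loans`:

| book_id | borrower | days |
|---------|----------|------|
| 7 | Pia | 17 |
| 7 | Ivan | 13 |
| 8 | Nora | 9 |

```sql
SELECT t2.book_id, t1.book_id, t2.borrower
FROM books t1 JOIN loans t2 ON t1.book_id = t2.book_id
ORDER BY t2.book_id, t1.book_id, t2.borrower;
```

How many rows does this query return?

4

INNER JOIN keeps only pairs where the ON condition holds.
Matching on t1.book_id = t2.book_id.
- book_id=5: no matching t2 row, dropped.
- book_id=7: 2 matching t2 row(s), so 2 row(s) emitted.
- book_id=7: 2 matching t2 row(s), so 2 row(s) emitted.
- book_id=6: no matching t2 row, dropped.
Total: 4 rows.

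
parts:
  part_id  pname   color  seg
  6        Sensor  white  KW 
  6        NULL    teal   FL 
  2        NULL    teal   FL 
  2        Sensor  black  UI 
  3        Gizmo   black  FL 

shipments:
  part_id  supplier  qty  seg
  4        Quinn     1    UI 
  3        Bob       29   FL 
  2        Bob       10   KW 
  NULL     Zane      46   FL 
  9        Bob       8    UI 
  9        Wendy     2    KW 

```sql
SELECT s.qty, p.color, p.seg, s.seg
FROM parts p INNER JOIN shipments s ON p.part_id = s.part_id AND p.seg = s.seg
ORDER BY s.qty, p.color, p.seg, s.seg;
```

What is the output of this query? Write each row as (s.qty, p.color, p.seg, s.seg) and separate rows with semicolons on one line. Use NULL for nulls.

(29, black, FL, FL)

INNER JOIN keeps only pairs where the ON condition holds.
Matching on p.part_id = s.part_id AND p.seg = s.seg. A NULL in a compared column never satisfies the condition.
- p row (part_id=6, seg=KW): no match → dropped.
- p row (part_id=6, seg=FL): no match → dropped.
- p row (part_id=2, seg=FL): no match → dropped.
- p row (part_id=2, seg=UI): no match → dropped.
- p row (part_id=3, seg=FL): matches 1 s row(s) → 1 output row(s).
After projecting and ordering:
s.qty | p.color | p.seg | s.seg
29 | black | FL | FL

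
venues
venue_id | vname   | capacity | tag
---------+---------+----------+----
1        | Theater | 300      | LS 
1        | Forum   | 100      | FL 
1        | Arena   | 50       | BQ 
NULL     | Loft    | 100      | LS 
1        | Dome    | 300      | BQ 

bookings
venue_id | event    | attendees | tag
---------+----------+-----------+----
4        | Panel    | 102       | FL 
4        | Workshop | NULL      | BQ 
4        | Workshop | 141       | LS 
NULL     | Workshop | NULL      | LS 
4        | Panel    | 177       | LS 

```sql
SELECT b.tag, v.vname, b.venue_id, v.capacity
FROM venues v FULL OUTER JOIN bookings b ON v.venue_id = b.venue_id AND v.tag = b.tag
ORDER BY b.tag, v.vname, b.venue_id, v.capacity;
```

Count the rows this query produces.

10

FULL OUTER JOIN keeps every row from both sides; unmatched rows get NULL for the other side's columns.
Matching on v.venue_id = b.venue_id AND v.tag = b.tag. A NULL in a compared column never satisfies the condition.
Matched pairs: 0; unmatched v rows kept: 5; unmatched b rows kept: 5.
Total: 0 matched + 10 padded = 10 rows.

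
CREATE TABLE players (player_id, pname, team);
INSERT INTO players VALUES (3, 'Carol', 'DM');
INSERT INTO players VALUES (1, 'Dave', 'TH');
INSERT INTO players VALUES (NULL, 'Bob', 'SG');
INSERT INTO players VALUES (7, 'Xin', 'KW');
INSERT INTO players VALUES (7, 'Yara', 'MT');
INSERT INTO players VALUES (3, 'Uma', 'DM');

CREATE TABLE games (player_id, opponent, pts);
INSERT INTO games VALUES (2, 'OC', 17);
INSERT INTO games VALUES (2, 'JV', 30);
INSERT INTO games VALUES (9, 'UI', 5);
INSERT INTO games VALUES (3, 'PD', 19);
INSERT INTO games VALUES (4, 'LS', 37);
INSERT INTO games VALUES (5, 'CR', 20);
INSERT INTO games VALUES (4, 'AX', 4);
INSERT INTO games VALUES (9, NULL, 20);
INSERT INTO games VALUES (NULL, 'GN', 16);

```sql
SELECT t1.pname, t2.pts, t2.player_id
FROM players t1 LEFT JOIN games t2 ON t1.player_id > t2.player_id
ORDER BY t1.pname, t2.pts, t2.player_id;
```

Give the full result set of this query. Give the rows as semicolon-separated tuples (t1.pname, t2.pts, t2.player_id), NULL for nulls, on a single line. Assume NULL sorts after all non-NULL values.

(Bob, NULL, NULL); (Carol, 17, 2); (Carol, 30, 2); (Dave, NULL, NULL); (Uma, 17, 2); (Uma, 30, 2); (Xin, 4, 4); (Xin, 17, 2); (Xin, 19, 3); (Xin, 20, 5); (Xin, 30, 2); (Xin, 37, 4); (Yara, 4, 4); (Yara, 17, 2); (Yara, 19, 3); (Yara, 20, 5); (Yara, 30, 2); (Yara, 37, 4)

LEFT JOIN keeps every row from `players`; unmatched rows get NULL for `games`'s columns.
Matching on t1.player_id > t2.player_id. A NULL in a compared column never satisfies the condition.
- t1 row (player_id=3): matches 2 t2 row(s) → 2 output row(s).
- t1 row (player_id=1): no match → kept, t2 columns NULL.
- t1 row (player_id=NULL): no match → kept, t2 columns NULL.
- t1 row (player_id=7): matches 6 t2 row(s) → 6 output row(s).
- t1 row (player_id=7): matches 6 t2 row(s) → 6 output row(s).
- t1 row (player_id=3): matches 2 t2 row(s) → 2 output row(s).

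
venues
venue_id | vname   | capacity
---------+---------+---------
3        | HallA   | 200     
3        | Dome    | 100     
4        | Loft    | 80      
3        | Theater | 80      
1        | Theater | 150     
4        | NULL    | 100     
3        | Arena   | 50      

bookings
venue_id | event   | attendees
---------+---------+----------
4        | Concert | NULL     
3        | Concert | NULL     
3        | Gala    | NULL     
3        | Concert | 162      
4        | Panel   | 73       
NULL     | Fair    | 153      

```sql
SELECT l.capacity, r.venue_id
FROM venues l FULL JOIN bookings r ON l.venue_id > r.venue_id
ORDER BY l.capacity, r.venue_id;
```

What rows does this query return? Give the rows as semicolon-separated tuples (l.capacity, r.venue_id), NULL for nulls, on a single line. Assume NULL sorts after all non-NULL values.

(50, NULL); (80, 3); (80, 3); (80, 3); (80, NULL); (100, 3); (100, 3); (100, 3); (100, NULL); (150, NULL); (200, NULL); (NULL, 4); (NULL, 4); (NULL, NULL)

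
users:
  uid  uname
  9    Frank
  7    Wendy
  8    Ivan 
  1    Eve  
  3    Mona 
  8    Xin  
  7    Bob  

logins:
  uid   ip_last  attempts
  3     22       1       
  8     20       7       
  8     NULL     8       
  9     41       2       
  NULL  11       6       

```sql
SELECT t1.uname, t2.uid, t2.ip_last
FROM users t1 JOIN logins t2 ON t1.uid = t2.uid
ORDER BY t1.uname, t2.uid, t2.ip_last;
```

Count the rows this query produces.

6

INNER JOIN keeps only pairs where the ON condition holds.
Matching on t1.uid = t2.uid. A NULL in a compared column never satisfies the condition.
- uid=9: 1 matching t2 row(s), so 1 row(s) emitted.
- uid=7: no matching t2 row, dropped.
- uid=8: 2 matching t2 row(s), so 2 row(s) emitted.
- uid=1: no matching t2 row, dropped.
- uid=3: 1 matching t2 row(s), so 1 row(s) emitted.
- uid=8: 2 matching t2 row(s), so 2 row(s) emitted.
- uid=7: no matching t2 row, dropped.
Total: 6 rows.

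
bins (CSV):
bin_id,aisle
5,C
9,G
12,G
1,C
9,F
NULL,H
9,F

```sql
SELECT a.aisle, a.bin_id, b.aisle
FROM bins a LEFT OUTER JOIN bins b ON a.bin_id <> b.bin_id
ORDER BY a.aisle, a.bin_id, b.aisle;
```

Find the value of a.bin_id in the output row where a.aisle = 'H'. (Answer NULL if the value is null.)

LEFT JOIN keeps every row from `bins a`; unmatched rows get NULL for `bins b`'s columns.
Matching on a.bin_id <> b.bin_id. A NULL in a compared column never satisfies the condition.
- a[0] bin_id=5 → 5 match(es) in b → 5 row(s).
- a[1] bin_id=9 → 3 match(es) in b → 3 row(s).
- a[2] bin_id=12 → 5 match(es) in b → 5 row(s).
- a[3] bin_id=1 → 5 match(es) in b → 5 row(s).
- a[4] bin_id=9 → 3 match(es) in b → 3 row(s).
- a[5] bin_id=NULL → no match; kept with NULLs on the b side.
- a[6] bin_id=9 → 3 match(es) in b → 3 row(s).

NULL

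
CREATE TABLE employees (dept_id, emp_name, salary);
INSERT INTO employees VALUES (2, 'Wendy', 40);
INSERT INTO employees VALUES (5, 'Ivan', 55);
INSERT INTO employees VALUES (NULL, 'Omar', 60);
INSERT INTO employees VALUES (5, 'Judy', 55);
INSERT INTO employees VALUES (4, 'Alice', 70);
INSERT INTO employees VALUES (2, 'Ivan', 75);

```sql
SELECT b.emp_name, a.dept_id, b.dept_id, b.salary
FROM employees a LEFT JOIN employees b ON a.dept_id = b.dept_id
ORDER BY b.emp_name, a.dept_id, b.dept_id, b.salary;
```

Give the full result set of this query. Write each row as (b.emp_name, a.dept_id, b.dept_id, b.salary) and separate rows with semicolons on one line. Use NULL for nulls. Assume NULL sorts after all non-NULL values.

(Alice, 4, 4, 70); (Ivan, 2, 2, 75); (Ivan, 2, 2, 75); (Ivan, 5, 5, 55); (Ivan, 5, 5, 55); (Judy, 5, 5, 55); (Judy, 5, 5, 55); (Wendy, 2, 2, 40); (Wendy, 2, 2, 40); (NULL, NULL, NULL, NULL)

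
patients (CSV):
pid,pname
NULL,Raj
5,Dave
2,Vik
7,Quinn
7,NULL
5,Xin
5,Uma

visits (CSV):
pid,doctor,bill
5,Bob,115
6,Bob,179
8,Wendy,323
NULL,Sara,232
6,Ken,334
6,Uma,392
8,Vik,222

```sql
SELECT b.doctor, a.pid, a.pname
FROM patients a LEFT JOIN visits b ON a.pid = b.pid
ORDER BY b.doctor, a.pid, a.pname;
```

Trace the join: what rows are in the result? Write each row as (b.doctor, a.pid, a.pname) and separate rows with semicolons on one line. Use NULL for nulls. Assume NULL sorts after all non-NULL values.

(Bob, 5, Dave); (Bob, 5, Uma); (Bob, 5, Xin); (NULL, 2, Vik); (NULL, 7, Quinn); (NULL, 7, NULL); (NULL, NULL, Raj)

LEFT JOIN keeps every row from `patients`; unmatched rows get NULL for `visits`'s columns.
Matching on a.pid = b.pid. A NULL in a compared column never satisfies the condition.
- a row (pid=NULL): no match → kept, b columns NULL.
- a row (pid=5): matches 1 b row(s) → 1 output row(s).
- a row (pid=2): no match → kept, b columns NULL.
- a row (pid=7): no match → kept, b columns NULL.
- a row (pid=7): no match → kept, b columns NULL.
- a row (pid=5): matches 1 b row(s) → 1 output row(s).
- a row (pid=5): matches 1 b row(s) → 1 output row(s).
After projecting and ordering:
b.doctor | a.pid | a.pname
Bob | 5 | Dave
Bob | 5 | Uma
Bob | 5 | Xin
NULL | 2 | Vik
NULL | 7 | Quinn
NULL | 7 | NULL
NULL | NULL | Raj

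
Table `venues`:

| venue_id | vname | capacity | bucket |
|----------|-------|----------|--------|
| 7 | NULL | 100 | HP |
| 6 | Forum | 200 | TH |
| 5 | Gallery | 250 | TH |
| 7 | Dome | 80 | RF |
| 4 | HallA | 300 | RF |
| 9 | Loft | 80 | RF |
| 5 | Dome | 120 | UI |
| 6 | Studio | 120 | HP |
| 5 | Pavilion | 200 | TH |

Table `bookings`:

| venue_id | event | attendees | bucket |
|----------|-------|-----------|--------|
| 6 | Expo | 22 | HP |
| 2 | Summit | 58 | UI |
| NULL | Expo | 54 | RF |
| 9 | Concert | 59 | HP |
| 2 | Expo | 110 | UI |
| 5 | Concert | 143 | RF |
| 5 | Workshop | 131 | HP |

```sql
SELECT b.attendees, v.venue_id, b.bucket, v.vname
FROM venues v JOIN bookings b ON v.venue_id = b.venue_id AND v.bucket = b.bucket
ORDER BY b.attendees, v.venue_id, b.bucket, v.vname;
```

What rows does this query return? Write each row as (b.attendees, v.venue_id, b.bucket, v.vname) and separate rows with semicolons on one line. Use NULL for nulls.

(22, 6, HP, Studio)

INNER JOIN keeps only pairs where the ON condition holds.
Matching on v.venue_id = b.venue_id AND v.bucket = b.bucket. A NULL in a compared column never satisfies the condition.
Matched pairs: 1.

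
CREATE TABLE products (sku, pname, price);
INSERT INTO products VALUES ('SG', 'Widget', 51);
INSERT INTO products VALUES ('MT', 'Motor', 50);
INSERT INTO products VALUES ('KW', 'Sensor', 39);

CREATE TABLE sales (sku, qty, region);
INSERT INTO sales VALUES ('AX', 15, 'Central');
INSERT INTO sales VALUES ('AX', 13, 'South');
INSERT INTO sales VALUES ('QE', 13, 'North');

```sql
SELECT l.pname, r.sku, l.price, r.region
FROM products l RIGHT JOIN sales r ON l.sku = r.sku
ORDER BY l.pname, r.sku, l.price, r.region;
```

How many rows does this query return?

RIGHT JOIN keeps every row from `sales`; unmatched rows get NULL for `products`'s columns.
Matching on l.sku = r.sku.
- sku=SG: no matching r row.
- sku=MT: no matching r row.
- sku=KW: no matching r row.
- plus 3 unmatched r row(s), each kept with NULL l columns.
Total: 0 matched + 3 padded = 3 rows.

3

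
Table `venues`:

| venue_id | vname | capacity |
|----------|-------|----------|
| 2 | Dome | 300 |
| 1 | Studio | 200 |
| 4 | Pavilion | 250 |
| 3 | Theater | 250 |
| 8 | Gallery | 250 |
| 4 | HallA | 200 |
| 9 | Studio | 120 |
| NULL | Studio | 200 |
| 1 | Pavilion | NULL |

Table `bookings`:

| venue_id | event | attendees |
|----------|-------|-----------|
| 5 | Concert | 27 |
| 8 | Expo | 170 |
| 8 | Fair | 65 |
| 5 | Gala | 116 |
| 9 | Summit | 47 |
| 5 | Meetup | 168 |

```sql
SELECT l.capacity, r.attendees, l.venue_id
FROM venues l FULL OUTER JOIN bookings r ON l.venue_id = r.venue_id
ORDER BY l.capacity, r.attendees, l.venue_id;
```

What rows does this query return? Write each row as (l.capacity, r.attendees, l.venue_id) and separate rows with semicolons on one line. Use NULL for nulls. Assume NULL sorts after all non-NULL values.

(120, 47, 9); (200, NULL, 1); (200, NULL, 4); (200, NULL, NULL); (250, 65, 8); (250, 170, 8); (250, NULL, 3); (250, NULL, 4); (300, NULL, 2); (NULL, 27, NULL); (NULL, 116, NULL); (NULL, 168, NULL); (NULL, NULL, 1)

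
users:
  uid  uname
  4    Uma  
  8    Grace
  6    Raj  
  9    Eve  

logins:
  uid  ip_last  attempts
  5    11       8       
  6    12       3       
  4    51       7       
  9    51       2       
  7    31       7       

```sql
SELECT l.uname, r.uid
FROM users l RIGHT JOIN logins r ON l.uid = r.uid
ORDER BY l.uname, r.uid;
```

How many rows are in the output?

5

RIGHT JOIN keeps every row from `logins`; unmatched rows get NULL for `users`'s columns.
Matching on l.uid = r.uid.
Matched pairs: 3; unmatched r rows kept: 2.
Total: 3 matched + 2 padded = 5 rows.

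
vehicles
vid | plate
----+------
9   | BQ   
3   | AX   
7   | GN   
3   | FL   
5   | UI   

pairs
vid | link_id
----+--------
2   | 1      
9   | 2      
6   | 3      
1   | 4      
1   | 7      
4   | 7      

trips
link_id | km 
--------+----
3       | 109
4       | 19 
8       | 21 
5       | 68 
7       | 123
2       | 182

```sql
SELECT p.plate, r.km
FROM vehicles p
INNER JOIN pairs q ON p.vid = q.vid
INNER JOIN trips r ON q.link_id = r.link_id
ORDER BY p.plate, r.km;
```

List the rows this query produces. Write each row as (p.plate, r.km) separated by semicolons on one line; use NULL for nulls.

(BQ, 182)

Step 1 — p INNER JOIN q on vid → 1 row(s).
Then INNER JOIN `trips r` on link_id: keep only rows whose q.link_id appears in r.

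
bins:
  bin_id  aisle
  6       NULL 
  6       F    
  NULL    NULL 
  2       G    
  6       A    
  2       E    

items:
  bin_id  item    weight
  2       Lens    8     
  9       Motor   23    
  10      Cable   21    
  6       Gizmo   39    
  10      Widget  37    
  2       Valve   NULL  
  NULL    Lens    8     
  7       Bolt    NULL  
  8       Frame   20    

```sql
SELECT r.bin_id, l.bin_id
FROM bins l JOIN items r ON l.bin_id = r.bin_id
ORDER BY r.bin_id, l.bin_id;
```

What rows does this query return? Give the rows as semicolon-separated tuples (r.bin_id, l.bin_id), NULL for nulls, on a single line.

(2, 2); (2, 2); (2, 2); (2, 2); (6, 6); (6, 6); (6, 6)

INNER JOIN keeps only pairs where the ON condition holds.
Matching on l.bin_id = r.bin_id. A NULL in a compared column never satisfies the condition.
- l[0] bin_id=6 → 1 match(es) in r → 1 row(s).
- l[1] bin_id=6 → 1 match(es) in r → 1 row(s).
- l[2] bin_id=NULL → no match; dropped.
- l[3] bin_id=2 → 2 match(es) in r → 2 row(s).
- l[4] bin_id=6 → 1 match(es) in r → 1 row(s).
- l[5] bin_id=2 → 2 match(es) in r → 2 row(s).
After projecting and ordering:
r.bin_id | l.bin_id
2 | 2
2 | 2
2 | 2
2 | 2
6 | 6
6 | 6
6 | 6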